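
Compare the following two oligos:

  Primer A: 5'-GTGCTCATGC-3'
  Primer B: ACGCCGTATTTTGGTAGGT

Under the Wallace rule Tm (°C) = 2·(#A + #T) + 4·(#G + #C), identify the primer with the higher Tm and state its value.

Primer A: A+T=4, G+C=6 → Tm = 2(4)+4(6) = 32°C
Primer B: A+T=10, G+C=9 → Tm = 2(10)+4(9) = 56°C
32°C vs 56°C → primer B is higher.

Primer B, 56°C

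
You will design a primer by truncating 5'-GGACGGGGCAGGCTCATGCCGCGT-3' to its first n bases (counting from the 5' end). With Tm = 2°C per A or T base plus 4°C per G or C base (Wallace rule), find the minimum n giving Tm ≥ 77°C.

n = 22

First 21 bases: GGACGGGGCAGGCTCATGCCG → Tm = 74°C (< 77°C)
First 22 bases: GGACGGGGCAGGCTCATGCCGC → Tm = 78°C (≥ 77°C)
Since every base adds ≥2°C, Tm only increases with n, so the threshold is first crossed at n = 22.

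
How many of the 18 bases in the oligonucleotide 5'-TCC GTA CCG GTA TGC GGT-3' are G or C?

G=6, T=5, C=5, A=2
G+C = 6 + 5 = 11

11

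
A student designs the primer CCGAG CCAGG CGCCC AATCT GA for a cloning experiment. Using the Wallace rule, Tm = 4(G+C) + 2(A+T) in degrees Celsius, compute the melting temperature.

Base counts: A=5, C=9, G=6, T=2
AT pairs contribute 7, GC pairs contribute 15.
Tm = 4·15 + 2·7 = 60 + 14 = 74°C

74°C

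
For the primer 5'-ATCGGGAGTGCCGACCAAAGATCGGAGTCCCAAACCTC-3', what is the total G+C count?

Scanning the sequence gives A=11, G=10, C=12, T=5.
Total G or C: 10 + 12 = 22

22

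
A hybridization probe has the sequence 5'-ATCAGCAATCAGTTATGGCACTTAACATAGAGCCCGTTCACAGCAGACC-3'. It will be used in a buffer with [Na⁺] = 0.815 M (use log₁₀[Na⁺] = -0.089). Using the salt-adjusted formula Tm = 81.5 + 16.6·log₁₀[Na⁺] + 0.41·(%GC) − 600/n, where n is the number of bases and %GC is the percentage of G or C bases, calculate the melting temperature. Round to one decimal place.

87.0°C

Length n = 49. C=14, G=9, T=10, A=16
G+C = 23, so %GC = 23/49 × 100 = 46.939%
Salt term: 16.6 × (-0.089) = -1.477
GC term: 0.41 × 46.939 = 19.245; length term: −600/49 = −12.245
Tm = 81.5 + (-1.477) + 19.245 − 12.245 = 87.023 → 87.0°C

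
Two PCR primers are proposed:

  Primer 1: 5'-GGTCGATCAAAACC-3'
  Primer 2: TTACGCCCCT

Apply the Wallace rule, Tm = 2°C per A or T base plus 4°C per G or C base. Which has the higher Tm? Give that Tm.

Primer 1, 42°C

Primer 1: A+T=7, G+C=7 → Tm = 2(7)+4(7) = 42°C
Primer 2: A+T=4, G+C=6 → Tm = 2(4)+4(6) = 32°C
42°C vs 32°C → primer 1 is higher.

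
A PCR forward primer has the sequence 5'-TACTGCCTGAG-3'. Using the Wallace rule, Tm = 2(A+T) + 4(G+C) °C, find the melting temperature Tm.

34°C

Base counts: T=3, G=3, A=2, C=3
So N_AT = 5 and N_GC = 6.
Tm = 2×5 + 4×6 = 34°C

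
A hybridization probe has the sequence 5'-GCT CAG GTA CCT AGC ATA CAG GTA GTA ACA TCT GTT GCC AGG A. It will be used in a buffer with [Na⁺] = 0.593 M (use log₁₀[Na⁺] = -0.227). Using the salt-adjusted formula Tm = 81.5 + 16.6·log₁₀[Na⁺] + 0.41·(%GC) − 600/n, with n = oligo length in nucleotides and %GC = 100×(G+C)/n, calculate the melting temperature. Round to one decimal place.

Length n = 43. Scanning the sequence gives C=10, T=10, G=11, A=12.
G+C = 21, so %GC = 21/43 × 100 = 48.837%
Salt term: 16.6 × (-0.227) = -3.768
GC term: 0.41 × 48.837 = 20.023; length term: −600/43 = −13.953
Tm = 81.5 + (-3.768) + 20.023 − 13.953 = 83.802 → 83.8°C

83.8°C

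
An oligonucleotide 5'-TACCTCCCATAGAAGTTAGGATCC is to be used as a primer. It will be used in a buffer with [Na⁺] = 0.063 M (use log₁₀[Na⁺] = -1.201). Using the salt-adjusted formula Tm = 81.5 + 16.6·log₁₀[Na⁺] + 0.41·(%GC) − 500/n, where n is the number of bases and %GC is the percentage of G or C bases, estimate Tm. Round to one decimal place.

59.5°C

Length n = 24. Base counts: T=6, C=7, A=7, G=4
G+C = 11, so %GC = 11/24 × 100 = 45.833%
Salt term: 16.6 × (-1.201) = -19.937
GC term: 0.41 × 45.833 = 18.792; length term: −500/24 = −20.833
Tm = 81.5 + (-19.937) + 18.792 − 20.833 = 59.522 → 59.5°C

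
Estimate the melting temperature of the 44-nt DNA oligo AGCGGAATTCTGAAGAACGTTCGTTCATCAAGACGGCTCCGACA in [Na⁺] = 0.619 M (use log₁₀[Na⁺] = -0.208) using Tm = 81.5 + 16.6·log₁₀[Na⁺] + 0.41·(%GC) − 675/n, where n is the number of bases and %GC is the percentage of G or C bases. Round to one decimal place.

83.2°C

Length n = 44. Scanning the sequence gives C=11, G=11, A=13, T=9.
G+C = 22, so %GC = 22/44 × 100 = 50%
Salt term: 16.6 × (-0.208) = -3.453
GC term: 0.41 × 50 = 20.5; length term: −675/44 = −15.341
Tm = 81.5 + (-3.453) + 20.5 − 15.341 = 83.206 → 83.2°C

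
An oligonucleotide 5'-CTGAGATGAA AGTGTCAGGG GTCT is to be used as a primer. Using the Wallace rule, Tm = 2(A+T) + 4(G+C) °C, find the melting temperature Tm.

72°C

Counting bases: T=6, A=6, G=9, C=3
So N_AT = 12 and N_GC = 12.
Tm = 4·12 + 2·12 = 48 + 24 = 72°C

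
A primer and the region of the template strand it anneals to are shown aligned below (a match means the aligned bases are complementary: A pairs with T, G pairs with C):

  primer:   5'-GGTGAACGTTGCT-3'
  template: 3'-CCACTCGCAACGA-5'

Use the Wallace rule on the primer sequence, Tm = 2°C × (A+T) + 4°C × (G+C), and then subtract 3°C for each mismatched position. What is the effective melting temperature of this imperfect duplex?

Primer base counts: A=2, T=4, G=5, C=2 → A+T=6, G+C=7
Perfect-match Tm = 2(6) + 4(7) = 12 + 28 = 40°C
Mismatches (positions where the bases are not complementary): 1 (at position 6)
Effective Tm = 40 − 1×3 = 40 − 3 = 37°C

37°C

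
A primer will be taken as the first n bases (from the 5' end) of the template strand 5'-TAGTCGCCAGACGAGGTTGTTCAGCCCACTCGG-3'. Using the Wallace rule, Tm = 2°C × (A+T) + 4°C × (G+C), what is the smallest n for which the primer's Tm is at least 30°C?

First 9 bases: TAGTCGCCA → Tm = 28°C (< 30°C)
First 10 bases: TAGTCGCCAG → Tm = 32°C (≥ 30°C)
Since every base adds ≥2°C, Tm only increases with n, so the threshold is first crossed at n = 10.

n = 10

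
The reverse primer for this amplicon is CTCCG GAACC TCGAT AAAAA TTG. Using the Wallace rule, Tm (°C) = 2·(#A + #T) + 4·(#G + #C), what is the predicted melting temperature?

C=6, A=8, G=4, T=5
So N_AT = 13 and N_GC = 10.
Tm = 2(13) + 4(10) = 26 + 40 = 66°C

66°C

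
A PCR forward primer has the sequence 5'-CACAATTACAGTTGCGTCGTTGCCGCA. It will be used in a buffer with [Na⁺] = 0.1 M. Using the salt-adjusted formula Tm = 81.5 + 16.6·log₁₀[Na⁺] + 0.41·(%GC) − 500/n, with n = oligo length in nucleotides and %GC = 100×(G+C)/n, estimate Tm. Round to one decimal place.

Length n = 27. Base counts: C=8, G=6, T=7, A=6
G+C = 14, so %GC = 14/27 × 100 = 51.852%
Salt term: 16.6 × (-1) = -16.6
GC term: 0.41 × 51.852 = 21.259; length term: −500/27 = −18.519
Tm = 81.5 + (-16.6) + 21.259 − 18.519 = 67.64 → 67.6°C

67.6°C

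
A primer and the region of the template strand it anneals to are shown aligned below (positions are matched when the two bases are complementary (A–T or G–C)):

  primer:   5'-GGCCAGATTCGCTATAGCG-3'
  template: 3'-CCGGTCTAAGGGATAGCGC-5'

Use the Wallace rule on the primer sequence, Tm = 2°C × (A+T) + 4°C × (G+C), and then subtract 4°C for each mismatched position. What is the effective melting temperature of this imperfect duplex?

52°C

Primer base counts: A=4, T=4, G=6, C=5 → A+T=8, G+C=11
Perfect-match Tm = 2(8) + 4(11) = 16 + 44 = 60°C
Mismatches (positions where the bases are not complementary): 2 (at positions 11, 16)
Effective Tm = 60 − 2×4 = 60 − 8 = 52°C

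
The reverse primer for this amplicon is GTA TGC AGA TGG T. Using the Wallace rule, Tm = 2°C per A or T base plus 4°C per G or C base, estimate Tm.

A=3, T=4, G=5, C=1
So N_AT = 7 and N_GC = 6.
Tm = 4·6 + 2·7 = 24 + 14 = 38°C

38°C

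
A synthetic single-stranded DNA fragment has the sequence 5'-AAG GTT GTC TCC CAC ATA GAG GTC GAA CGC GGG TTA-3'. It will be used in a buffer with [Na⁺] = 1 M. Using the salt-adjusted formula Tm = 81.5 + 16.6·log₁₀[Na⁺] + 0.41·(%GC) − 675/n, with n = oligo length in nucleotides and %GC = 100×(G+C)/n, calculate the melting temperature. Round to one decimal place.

Length n = 36. Scanning the sequence gives C=8, T=8, G=11, A=9.
G+C = 19, so %GC = 19/36 × 100 = 52.778%
Salt term: 16.6 × (0) = 0
GC term: 0.41 × 52.778 = 21.639; length term: −675/36 = −18.75
Tm = 81.5 + (0) + 21.639 − 18.75 = 84.389 → 84.4°C

84.4°C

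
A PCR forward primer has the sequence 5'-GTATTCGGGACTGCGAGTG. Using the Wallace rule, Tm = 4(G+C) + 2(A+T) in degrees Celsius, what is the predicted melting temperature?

Counting bases: A=3, G=8, C=3, T=5
So N_AT = 8 and N_GC = 11.
Tm = 4·11 + 2·8 = 44 + 16 = 60°C

60°C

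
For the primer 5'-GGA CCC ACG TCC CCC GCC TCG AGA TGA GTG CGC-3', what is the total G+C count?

Scanning the sequence gives T=4, C=14, A=5, G=10.
Total G or C: 10 + 14 = 24

24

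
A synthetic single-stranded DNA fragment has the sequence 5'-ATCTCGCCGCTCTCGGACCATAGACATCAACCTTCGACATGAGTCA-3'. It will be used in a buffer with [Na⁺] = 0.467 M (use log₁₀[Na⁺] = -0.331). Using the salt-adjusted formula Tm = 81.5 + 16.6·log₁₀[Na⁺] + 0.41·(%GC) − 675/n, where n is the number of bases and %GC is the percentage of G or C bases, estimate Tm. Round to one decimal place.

Length n = 46. Scanning the sequence gives C=16, A=12, T=10, G=8.
G+C = 24, so %GC = 24/46 × 100 = 52.174%
Salt term: 16.6 × (-0.331) = -5.495
GC term: 0.41 × 52.174 = 21.391; length term: −675/46 = −14.674
Tm = 81.5 + (-5.495) + 21.391 − 14.674 = 82.722 → 82.7°C

82.7°C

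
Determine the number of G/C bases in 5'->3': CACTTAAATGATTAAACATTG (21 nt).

5

Base counts: G=2, T=7, C=3, A=9
Total G or C: 2 + 3 = 5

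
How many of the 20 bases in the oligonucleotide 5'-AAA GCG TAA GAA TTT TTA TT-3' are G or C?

4

A=8, G=3, T=8, C=1
G+C = 3 + 1 = 4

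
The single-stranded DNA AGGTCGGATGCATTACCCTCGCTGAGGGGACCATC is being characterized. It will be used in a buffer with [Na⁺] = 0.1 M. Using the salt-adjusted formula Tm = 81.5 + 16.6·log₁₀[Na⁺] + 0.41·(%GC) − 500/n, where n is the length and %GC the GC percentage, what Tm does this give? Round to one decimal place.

Length n = 35. Scanning the sequence gives C=10, T=7, A=7, G=11.
G+C = 21, so %GC = 21/35 × 100 = 60%
Salt term: 16.6 × (-1) = -16.6
GC term: 0.41 × 60 = 24.6; length term: −500/35 = −14.286
Tm = 81.5 + (-16.6) + 24.6 − 14.286 = 75.214 → 75.2°C

75.2°C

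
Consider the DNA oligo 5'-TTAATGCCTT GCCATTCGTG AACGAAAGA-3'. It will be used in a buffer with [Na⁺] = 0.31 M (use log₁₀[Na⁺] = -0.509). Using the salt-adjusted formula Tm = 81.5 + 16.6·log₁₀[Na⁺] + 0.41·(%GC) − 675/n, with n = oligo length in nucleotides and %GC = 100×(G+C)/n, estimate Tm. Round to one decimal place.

66.7°C

Length n = 29. Counting bases: G=6, A=9, T=8, C=6
G+C = 12, so %GC = 12/29 × 100 = 41.379%
Salt term: 16.6 × (-0.509) = -8.449
GC term: 0.41 × 41.379 = 16.965; length term: −675/29 = −23.276
Tm = 81.5 + (-8.449) + 16.965 − 23.276 = 66.74 → 66.7°C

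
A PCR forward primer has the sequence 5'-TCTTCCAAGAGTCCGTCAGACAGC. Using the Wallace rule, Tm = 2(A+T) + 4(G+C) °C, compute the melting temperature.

74°C

Scanning the sequence gives T=5, A=6, C=8, G=5.
So N_AT = 11 and N_GC = 13.
Tm = 4·13 + 2·11 = 52 + 22 = 74°C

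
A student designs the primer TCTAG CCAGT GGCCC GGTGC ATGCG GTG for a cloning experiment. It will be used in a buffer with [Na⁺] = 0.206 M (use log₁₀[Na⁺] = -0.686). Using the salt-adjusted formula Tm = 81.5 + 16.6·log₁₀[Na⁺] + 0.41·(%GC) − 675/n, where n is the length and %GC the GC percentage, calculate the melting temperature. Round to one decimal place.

Length n = 28. Base counts: T=6, A=3, G=11, C=8
G+C = 19, so %GC = 19/28 × 100 = 67.857%
Salt term: 16.6 × (-0.686) = -11.388
GC term: 0.41 × 67.857 = 27.821; length term: −675/28 = −24.107
Tm = 81.5 + (-11.388) + 27.821 − 24.107 = 73.826 → 73.8°C

73.8°C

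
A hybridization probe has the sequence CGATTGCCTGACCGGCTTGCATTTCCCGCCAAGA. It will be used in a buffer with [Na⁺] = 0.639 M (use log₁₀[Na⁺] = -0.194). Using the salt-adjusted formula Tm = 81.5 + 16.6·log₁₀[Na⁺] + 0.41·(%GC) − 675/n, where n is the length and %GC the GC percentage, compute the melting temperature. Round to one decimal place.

82.5°C

Length n = 34. Scanning the sequence gives T=8, G=8, A=6, C=12.
G+C = 20, so %GC = 20/34 × 100 = 58.824%
Salt term: 16.6 × (-0.194) = -3.22
GC term: 0.41 × 58.824 = 24.118; length term: −675/34 = −19.853
Tm = 81.5 + (-3.22) + 24.118 − 19.853 = 82.545 → 82.5°C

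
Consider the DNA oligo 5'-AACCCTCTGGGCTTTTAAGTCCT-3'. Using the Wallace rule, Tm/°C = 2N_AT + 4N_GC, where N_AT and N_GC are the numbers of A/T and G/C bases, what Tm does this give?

68°C

G=4, A=4, C=7, T=8
So N_AT = 12 and N_GC = 11.
Tm = 2×12 + 4×11 = 68°C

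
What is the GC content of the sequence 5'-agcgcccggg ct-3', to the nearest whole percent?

Scanning the sequence gives T=1, A=1, G=5, C=5.
G+C = 5 + 5 = 10 out of 12 bases
%GC = 10/12 × 100 = 83.33% ≈ 83%

83%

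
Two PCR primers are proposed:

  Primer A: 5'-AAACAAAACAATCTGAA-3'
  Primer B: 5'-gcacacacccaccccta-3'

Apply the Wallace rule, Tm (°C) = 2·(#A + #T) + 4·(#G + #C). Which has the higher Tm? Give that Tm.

Primer A: A+T=13, G+C=4 → Tm = 2(13)+4(4) = 42°C
Primer B: A+T=6, G+C=11 → Tm = 2(6)+4(11) = 56°C
42°C vs 56°C → primer B is higher.

Primer B, 56°C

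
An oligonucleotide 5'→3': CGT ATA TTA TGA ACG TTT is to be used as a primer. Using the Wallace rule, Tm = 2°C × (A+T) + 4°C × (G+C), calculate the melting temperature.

46°C

Scanning the sequence gives G=3, C=2, T=8, A=5.
So N_AT = 13 and N_GC = 5.
Tm = 4·5 + 2·13 = 20 + 26 = 46°C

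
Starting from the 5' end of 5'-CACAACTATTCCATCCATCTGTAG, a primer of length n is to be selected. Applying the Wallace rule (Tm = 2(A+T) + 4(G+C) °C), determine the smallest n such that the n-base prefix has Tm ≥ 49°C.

n = 18

First 17 bases: CACAACTATTCCATCCA → Tm = 48°C (< 49°C)
First 18 bases: CACAACTATTCCATCCAT → Tm = 50°C (≥ 49°C)
Since every base adds ≥2°C, Tm only increases with n, so the threshold is first crossed at n = 18.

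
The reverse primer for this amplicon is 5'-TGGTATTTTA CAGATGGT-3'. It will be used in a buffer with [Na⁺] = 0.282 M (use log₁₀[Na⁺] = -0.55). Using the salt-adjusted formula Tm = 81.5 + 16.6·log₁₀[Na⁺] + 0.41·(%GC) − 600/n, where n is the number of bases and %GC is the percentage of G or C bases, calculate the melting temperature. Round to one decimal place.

52.7°C

Length n = 18. Counting bases: A=4, C=1, T=8, G=5
G+C = 6, so %GC = 6/18 × 100 = 33.333%
Salt term: 16.6 × (-0.55) = -9.13
GC term: 0.41 × 33.333 = 13.667; length term: −600/18 = −33.333
Tm = 81.5 + (-9.13) + 13.667 − 33.333 = 52.704 → 52.7°C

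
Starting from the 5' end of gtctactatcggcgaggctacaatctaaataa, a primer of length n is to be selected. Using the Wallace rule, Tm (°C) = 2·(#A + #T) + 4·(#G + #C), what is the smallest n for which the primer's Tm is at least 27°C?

First 9 bases: GTCTACTAT → Tm = 24°C (< 27°C)
First 10 bases: GTCTACTATC → Tm = 28°C (≥ 27°C)
Since every base adds ≥2°C, Tm only increases with n, so the threshold is first crossed at n = 10.

n = 10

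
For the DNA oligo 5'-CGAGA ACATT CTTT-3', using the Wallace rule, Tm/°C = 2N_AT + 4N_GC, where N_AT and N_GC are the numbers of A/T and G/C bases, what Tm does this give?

Scanning the sequence gives T=5, A=4, G=2, C=3.
So N_AT = 9 and N_GC = 5.
Tm = 4·5 + 2·9 = 20 + 18 = 38°C

38°C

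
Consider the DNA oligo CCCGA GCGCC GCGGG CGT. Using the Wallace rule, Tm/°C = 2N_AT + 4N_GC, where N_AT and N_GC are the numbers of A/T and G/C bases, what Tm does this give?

68°C

Counting bases: T=1, A=1, G=8, C=8
AT pairs contribute 2, GC pairs contribute 16.
Tm = 2(2) + 4(16) = 4 + 64 = 68°C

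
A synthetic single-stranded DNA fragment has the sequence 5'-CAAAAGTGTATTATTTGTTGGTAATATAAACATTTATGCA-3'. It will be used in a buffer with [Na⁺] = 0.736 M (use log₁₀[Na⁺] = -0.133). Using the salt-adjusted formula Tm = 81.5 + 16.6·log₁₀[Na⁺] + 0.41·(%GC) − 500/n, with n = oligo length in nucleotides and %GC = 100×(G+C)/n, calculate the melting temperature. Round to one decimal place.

76.0°C

Length n = 40. Base counts: C=3, G=6, A=15, T=16
G+C = 9, so %GC = 9/40 × 100 = 22.5%
Salt term: 16.6 × (-0.133) = -2.208
GC term: 0.41 × 22.5 = 9.225; length term: −500/40 = −12.5
Tm = 81.5 + (-2.208) + 9.225 − 12.5 = 76.017 → 76.0°C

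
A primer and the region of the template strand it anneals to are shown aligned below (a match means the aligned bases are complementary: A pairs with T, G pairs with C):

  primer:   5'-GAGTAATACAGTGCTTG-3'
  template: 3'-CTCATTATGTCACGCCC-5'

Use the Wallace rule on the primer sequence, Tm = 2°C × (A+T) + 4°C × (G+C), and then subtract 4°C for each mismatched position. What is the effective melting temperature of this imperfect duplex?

40°C

Primer base counts: A=5, T=5, G=5, C=2 → A+T=10, G+C=7
Perfect-match Tm = 2(10) + 4(7) = 20 + 28 = 48°C
Mismatches (positions where the bases are not complementary): 2 (at positions 15, 16)
Effective Tm = 48 − 2×4 = 48 − 8 = 40°C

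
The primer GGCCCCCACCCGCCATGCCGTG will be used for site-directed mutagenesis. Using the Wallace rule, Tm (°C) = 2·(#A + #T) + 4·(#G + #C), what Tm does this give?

C=12, A=2, T=2, G=6
AT pairs contribute 4, GC pairs contribute 18.
Tm = 2×4 + 4×18 = 80°C

80°C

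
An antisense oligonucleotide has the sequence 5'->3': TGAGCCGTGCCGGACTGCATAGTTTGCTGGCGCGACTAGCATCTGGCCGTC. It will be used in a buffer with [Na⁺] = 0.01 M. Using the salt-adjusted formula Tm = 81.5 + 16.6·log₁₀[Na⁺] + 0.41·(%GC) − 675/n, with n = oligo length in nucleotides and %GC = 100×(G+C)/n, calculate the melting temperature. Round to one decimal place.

60.8°C

Length n = 51. Counting bases: A=7, G=17, T=12, C=15
G+C = 32, so %GC = 32/51 × 100 = 62.745%
Salt term: 16.6 × (-2) = -33.2
GC term: 0.41 × 62.745 = 25.725; length term: −675/51 = −13.235
Tm = 81.5 + (-33.2) + 25.725 − 13.235 = 60.79 → 60.8°C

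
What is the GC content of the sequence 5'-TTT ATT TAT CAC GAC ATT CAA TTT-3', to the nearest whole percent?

C=4, T=12, G=1, A=7
G+C = 1 + 4 = 5 out of 24 bases
%GC = 5/24 × 100 = 20.83% ≈ 21%

21%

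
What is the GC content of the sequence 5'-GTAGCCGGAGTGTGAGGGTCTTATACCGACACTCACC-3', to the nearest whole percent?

Scanning the sequence gives G=11, T=8, A=8, C=10.
G+C = 11 + 10 = 21 out of 37 bases
%GC = 21/37 × 100 = 56.76% ≈ 57%

57%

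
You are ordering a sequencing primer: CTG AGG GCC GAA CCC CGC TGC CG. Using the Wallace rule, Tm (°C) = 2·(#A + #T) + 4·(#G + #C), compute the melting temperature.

C=10, G=8, A=3, T=2
So N_AT = 5 and N_GC = 18.
Tm = 4·18 + 2·5 = 72 + 10 = 82°C

82°C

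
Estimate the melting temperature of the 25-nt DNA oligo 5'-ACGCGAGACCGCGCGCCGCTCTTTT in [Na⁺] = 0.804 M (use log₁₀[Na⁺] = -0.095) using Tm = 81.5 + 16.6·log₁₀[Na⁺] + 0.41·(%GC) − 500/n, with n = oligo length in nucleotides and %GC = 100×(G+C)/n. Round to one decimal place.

Length n = 25. Counting bases: C=10, A=3, G=7, T=5
G+C = 17, so %GC = 17/25 × 100 = 68%
Salt term: 16.6 × (-0.095) = -1.577
GC term: 0.41 × 68 = 27.88; length term: −500/25 = −20
Tm = 81.5 + (-1.577) + 27.88 − 20 = 87.803 → 87.8°C

87.8°C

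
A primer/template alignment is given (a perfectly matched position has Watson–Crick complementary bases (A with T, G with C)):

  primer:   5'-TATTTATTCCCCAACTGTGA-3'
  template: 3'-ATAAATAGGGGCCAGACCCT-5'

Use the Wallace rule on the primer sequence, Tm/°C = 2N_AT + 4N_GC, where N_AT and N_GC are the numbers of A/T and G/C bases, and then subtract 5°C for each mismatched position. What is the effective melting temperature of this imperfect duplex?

29°C

Primer base counts: A=5, T=8, G=2, C=5 → A+T=13, G+C=7
Perfect-match Tm = 2(13) + 4(7) = 26 + 28 = 54°C
Mismatches (positions where the bases are not complementary): 5 (at positions 8, 12, 13, 14, 18)
Effective Tm = 54 − 5×5 = 54 − 25 = 29°C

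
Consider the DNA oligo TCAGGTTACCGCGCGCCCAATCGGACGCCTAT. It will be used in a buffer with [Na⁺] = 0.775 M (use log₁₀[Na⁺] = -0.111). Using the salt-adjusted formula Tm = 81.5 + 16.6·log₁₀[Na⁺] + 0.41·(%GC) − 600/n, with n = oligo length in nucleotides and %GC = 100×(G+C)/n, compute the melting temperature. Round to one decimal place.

86.5°C

Length n = 32. Counting bases: C=12, G=8, T=6, A=6
G+C = 20, so %GC = 20/32 × 100 = 62.5%
Salt term: 16.6 × (-0.111) = -1.843
GC term: 0.41 × 62.5 = 25.625; length term: −600/32 = −18.75
Tm = 81.5 + (-1.843) + 25.625 − 18.75 = 86.532 → 86.5°C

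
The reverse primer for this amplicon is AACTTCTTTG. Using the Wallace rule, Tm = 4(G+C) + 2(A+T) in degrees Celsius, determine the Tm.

Base counts: T=5, C=2, A=2, G=1
So N_AT = 7 and N_GC = 3.
Tm = 4·3 + 2·7 = 12 + 14 = 26°C

26°C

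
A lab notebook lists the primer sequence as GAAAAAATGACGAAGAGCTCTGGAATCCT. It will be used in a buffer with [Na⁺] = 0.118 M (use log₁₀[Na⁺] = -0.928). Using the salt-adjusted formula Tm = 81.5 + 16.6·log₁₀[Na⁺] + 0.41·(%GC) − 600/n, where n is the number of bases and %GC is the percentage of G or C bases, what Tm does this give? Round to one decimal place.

Length n = 29. Base counts: T=5, A=12, C=5, G=7
G+C = 12, so %GC = 12/29 × 100 = 41.379%
Salt term: 16.6 × (-0.928) = -15.405
GC term: 0.41 × 41.379 = 16.965; length term: −600/29 = −20.69
Tm = 81.5 + (-15.405) + 16.965 − 20.69 = 62.37 → 62.4°C

62.4°C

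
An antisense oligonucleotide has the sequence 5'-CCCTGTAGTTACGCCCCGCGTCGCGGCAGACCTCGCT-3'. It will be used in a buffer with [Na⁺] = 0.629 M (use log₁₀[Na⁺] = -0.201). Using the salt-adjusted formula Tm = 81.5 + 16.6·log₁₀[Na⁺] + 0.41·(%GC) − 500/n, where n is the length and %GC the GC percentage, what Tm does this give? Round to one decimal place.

93.5°C

Length n = 37. Scanning the sequence gives A=4, G=10, T=7, C=16.
G+C = 26, so %GC = 26/37 × 100 = 70.27%
Salt term: 16.6 × (-0.201) = -3.337
GC term: 0.41 × 70.27 = 28.811; length term: −500/37 = −13.514
Tm = 81.5 + (-3.337) + 28.811 − 13.514 = 93.46 → 93.5°C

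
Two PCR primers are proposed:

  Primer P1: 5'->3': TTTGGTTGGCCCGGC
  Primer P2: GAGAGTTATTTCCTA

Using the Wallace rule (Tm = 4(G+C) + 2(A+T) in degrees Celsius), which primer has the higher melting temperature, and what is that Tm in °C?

Primer P1: A+T=5, G+C=10 → Tm = 2(5)+4(10) = 50°C
Primer P2: A+T=10, G+C=5 → Tm = 2(10)+4(5) = 40°C
50°C vs 40°C → primer P1 is higher.

Primer P1, 50°C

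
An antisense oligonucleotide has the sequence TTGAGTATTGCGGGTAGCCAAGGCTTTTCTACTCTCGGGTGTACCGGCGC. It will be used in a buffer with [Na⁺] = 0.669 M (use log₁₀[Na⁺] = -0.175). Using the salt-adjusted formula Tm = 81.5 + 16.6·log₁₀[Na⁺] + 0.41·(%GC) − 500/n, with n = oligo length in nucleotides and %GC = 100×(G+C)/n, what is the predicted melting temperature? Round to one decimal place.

Length n = 50. Base counts: G=16, T=15, A=7, C=12
G+C = 28, so %GC = 28/50 × 100 = 56%
Salt term: 16.6 × (-0.175) = -2.905
GC term: 0.41 × 56 = 22.96; length term: −500/50 = −10
Tm = 81.5 + (-2.905) + 22.96 − 10 = 91.555 → 91.6°C

91.6°C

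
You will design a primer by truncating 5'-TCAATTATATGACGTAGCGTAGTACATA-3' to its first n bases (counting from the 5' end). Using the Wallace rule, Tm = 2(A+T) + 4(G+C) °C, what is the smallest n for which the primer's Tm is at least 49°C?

n = 19

First 18 bases: TCAATTATATGACGTAGC → Tm = 48°C (< 49°C)
First 19 bases: TCAATTATATGACGTAGCG → Tm = 52°C (≥ 49°C)
Each additional base adds 2°C (A/T) or 4°C (G/C), so Tm is non-decreasing in n; n = 19 is the first length to reach 49°C.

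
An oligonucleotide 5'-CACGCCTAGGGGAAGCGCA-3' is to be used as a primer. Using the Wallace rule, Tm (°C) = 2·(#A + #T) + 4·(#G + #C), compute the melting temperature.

Counting bases: T=1, C=6, A=5, G=7
So N_AT = 6 and N_GC = 13.
Tm = 2×6 + 4×13 = 64°C

64°C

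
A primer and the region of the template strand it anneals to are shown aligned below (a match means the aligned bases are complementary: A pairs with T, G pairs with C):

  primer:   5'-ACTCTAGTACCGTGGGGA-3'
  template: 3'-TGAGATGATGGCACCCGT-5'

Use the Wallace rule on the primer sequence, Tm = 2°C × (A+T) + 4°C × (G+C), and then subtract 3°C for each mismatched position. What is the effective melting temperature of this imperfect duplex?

50°C

Primer base counts: A=4, T=4, G=6, C=4 → A+T=8, G+C=10
Perfect-match Tm = 2(8) + 4(10) = 16 + 40 = 56°C
Mismatches (positions where the bases are not complementary): 2 (at positions 7, 17)
Effective Tm = 56 − 2×3 = 56 − 6 = 50°C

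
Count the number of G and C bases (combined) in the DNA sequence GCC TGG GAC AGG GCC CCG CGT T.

17

Counting bases: A=2, C=8, G=9, T=3
Total G or C: 9 + 8 = 17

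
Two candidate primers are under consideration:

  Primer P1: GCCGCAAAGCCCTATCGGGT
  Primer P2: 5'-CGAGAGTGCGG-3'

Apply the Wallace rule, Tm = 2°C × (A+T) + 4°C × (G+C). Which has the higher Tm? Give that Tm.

Primer P1: A+T=7, G+C=13 → Tm = 2(7)+4(13) = 66°C
Primer P2: A+T=3, G+C=8 → Tm = 2(3)+4(8) = 38°C
66°C vs 38°C → primer P1 is higher.

Primer P1, 66°C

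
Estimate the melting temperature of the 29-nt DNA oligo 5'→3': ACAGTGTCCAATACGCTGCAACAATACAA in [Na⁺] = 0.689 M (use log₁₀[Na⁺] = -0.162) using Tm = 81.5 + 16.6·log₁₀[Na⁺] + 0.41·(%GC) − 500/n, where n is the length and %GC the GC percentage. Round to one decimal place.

Length n = 29. Counting bases: C=8, T=5, G=4, A=12
G+C = 12, so %GC = 12/29 × 100 = 41.379%
Salt term: 16.6 × (-0.162) = -2.689
GC term: 0.41 × 41.379 = 16.965; length term: −500/29 = −17.241
Tm = 81.5 + (-2.689) + 16.965 − 17.241 = 78.535 → 78.5°C

78.5°C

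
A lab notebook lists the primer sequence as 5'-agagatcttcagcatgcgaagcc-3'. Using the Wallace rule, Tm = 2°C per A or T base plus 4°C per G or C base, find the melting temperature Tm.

70°C

G=6, A=7, T=4, C=6
So N_AT = 11 and N_GC = 12.
Tm = 2(11) + 4(12) = 22 + 48 = 70°C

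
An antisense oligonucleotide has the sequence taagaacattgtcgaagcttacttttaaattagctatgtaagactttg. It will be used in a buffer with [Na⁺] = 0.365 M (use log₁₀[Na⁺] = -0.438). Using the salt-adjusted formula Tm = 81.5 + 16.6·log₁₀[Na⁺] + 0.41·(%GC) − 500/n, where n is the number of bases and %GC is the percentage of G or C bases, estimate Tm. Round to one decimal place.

Length n = 48. Scanning the sequence gives T=18, G=8, C=6, A=16.
G+C = 14, so %GC = 14/48 × 100 = 29.167%
Salt term: 16.6 × (-0.438) = -7.271
GC term: 0.41 × 29.167 = 11.958; length term: −500/48 = −10.417
Tm = 81.5 + (-7.271) + 11.958 − 10.417 = 75.77 → 75.8°C

75.8°C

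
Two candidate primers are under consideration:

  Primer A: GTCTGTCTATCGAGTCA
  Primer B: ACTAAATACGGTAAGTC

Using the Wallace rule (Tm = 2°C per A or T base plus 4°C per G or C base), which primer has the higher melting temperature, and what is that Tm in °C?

Primer A: A+T=9, G+C=8 → Tm = 2(9)+4(8) = 50°C
Primer B: A+T=11, G+C=6 → Tm = 2(11)+4(6) = 46°C
50°C vs 46°C → primer A is higher.

Primer A, 50°C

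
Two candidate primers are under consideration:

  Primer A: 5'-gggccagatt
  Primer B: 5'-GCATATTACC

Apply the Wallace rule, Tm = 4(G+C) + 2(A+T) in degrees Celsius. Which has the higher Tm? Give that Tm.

Primer A: A+T=4, G+C=6 → Tm = 2(4)+4(6) = 32°C
Primer B: A+T=6, G+C=4 → Tm = 2(6)+4(4) = 28°C
32°C vs 28°C → primer A is higher.

Primer A, 32°C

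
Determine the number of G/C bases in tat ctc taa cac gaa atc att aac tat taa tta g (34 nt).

8

G=2, A=14, T=12, C=6
G+C = 2 + 6 = 8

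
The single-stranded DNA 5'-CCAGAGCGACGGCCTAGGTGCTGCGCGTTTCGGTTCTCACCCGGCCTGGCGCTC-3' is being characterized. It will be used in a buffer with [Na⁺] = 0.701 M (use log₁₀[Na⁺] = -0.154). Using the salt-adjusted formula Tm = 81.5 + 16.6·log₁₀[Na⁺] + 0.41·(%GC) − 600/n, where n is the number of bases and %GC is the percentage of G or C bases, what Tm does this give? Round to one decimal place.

Length n = 54. G=18, A=5, T=11, C=20
G+C = 38, so %GC = 38/54 × 100 = 70.37%
Salt term: 16.6 × (-0.154) = -2.556
GC term: 0.41 × 70.37 = 28.852; length term: −600/54 = −11.111
Tm = 81.5 + (-2.556) + 28.852 − 11.111 = 96.685 → 96.7°C

96.7°C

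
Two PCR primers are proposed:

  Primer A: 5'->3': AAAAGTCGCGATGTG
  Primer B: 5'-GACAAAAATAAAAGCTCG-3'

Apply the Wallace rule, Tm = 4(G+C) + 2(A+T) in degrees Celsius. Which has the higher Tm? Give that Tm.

Primer B, 48°C

Primer A: A+T=8, G+C=7 → Tm = 2(8)+4(7) = 44°C
Primer B: A+T=12, G+C=6 → Tm = 2(12)+4(6) = 48°C
44°C vs 48°C → primer B is higher.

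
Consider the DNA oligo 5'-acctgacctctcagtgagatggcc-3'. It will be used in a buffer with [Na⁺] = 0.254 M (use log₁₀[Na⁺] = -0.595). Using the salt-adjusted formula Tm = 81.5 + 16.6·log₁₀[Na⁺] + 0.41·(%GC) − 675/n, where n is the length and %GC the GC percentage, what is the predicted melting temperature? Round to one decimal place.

Length n = 24. T=5, C=8, G=6, A=5
G+C = 14, so %GC = 14/24 × 100 = 58.333%
Salt term: 16.6 × (-0.595) = -9.877
GC term: 0.41 × 58.333 = 23.917; length term: −675/24 = −28.125
Tm = 81.5 + (-9.877) + 23.917 − 28.125 = 67.415 → 67.4°C

67.4°C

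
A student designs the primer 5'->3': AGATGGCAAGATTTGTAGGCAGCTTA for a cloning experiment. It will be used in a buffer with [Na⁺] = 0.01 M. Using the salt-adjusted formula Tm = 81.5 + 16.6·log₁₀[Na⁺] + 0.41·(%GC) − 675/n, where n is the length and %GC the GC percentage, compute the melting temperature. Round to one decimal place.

39.7°C

Length n = 26. Base counts: T=7, A=8, C=3, G=8
G+C = 11, so %GC = 11/26 × 100 = 42.308%
Salt term: 16.6 × (-2) = -33.2
GC term: 0.41 × 42.308 = 17.346; length term: −675/26 = −25.962
Tm = 81.5 + (-33.2) + 17.346 − 25.962 = 39.684 → 39.7°C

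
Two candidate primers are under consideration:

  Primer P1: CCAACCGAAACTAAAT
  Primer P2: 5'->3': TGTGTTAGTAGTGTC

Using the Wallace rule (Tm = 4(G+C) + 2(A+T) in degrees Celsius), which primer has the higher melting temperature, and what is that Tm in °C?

Primer P1: A+T=10, G+C=6 → Tm = 2(10)+4(6) = 44°C
Primer P2: A+T=9, G+C=6 → Tm = 2(9)+4(6) = 42°C
44°C vs 42°C → primer P1 is higher.

Primer P1, 44°C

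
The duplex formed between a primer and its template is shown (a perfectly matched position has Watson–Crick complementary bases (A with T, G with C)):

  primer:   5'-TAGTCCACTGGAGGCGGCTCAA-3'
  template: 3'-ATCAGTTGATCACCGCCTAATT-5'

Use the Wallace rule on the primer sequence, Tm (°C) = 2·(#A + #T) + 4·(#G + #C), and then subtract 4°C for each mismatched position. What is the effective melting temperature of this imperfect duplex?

Primer base counts: A=5, T=4, G=7, C=6 → A+T=9, G+C=13
Perfect-match Tm = 2(9) + 4(13) = 18 + 52 = 70°C
Mismatches (positions where the bases are not complementary): 5 (at positions 6, 10, 12, 18, 20)
Effective Tm = 70 − 5×4 = 70 − 20 = 50°C

50°C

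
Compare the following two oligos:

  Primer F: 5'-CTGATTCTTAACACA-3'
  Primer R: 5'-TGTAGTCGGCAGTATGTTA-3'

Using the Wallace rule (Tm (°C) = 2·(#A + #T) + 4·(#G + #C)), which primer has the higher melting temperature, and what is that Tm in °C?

Primer R, 54°C

Primer F: A+T=10, G+C=5 → Tm = 2(10)+4(5) = 40°C
Primer R: A+T=11, G+C=8 → Tm = 2(11)+4(8) = 54°C
40°C vs 54°C → primer R is higher.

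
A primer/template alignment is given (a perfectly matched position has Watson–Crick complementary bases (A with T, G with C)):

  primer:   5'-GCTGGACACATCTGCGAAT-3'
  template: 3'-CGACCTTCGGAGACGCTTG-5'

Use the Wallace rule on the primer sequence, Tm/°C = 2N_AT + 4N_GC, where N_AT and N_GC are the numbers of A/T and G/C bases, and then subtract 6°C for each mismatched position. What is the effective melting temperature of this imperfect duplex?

Primer base counts: A=5, T=4, G=5, C=5 → A+T=9, G+C=10
Perfect-match Tm = 2(9) + 4(10) = 18 + 40 = 58°C
Mismatches (positions where the bases are not complementary): 4 (at positions 7, 8, 10, 19)
Effective Tm = 58 − 4×6 = 58 − 24 = 34°C

34°C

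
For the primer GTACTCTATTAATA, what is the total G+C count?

3

Counting bases: A=5, G=1, C=2, T=6
G+C = 1 + 2 = 3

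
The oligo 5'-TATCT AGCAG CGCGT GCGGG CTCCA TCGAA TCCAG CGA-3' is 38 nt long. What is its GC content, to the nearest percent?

61%

Base counts: A=8, T=7, G=11, C=12
G+C = 11 + 12 = 23 out of 38 bases
%GC = 23/38 × 100 = 60.53% ≈ 61%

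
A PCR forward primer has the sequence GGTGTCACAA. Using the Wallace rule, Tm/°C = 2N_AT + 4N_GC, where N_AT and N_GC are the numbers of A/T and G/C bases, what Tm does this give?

30°C

Base counts: T=2, C=2, G=3, A=3
A+T = 5, G+C = 5
Tm = 4·5 + 2·5 = 20 + 10 = 30°C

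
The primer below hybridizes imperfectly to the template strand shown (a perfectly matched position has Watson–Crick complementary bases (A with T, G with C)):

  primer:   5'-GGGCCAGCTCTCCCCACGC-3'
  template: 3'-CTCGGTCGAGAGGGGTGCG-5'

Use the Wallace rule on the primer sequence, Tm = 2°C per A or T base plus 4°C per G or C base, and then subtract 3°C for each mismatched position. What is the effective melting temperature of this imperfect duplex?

65°C

Primer base counts: A=2, T=2, G=5, C=10 → A+T=4, G+C=15
Perfect-match Tm = 2(4) + 4(15) = 8 + 60 = 68°C
Mismatches (positions where the bases are not complementary): 1 (at position 2)
Effective Tm = 68 − 1×3 = 68 − 3 = 65°C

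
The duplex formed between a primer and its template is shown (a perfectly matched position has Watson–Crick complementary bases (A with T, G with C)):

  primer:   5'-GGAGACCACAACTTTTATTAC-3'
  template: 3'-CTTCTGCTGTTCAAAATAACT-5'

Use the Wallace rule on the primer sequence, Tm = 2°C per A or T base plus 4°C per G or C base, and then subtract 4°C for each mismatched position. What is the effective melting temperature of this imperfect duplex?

38°C

Primer base counts: A=7, T=6, G=3, C=5 → A+T=13, G+C=8
Perfect-match Tm = 2(13) + 4(8) = 26 + 32 = 58°C
Mismatches (positions where the bases are not complementary): 5 (at positions 2, 7, 12, 20, 21)
Effective Tm = 58 − 5×4 = 58 − 20 = 38°C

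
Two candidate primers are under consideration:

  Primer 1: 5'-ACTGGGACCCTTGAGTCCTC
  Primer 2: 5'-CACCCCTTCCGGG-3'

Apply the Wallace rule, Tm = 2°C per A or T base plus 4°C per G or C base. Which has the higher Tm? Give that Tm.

Primer 1: A+T=8, G+C=12 → Tm = 2(8)+4(12) = 64°C
Primer 2: A+T=3, G+C=10 → Tm = 2(3)+4(10) = 46°C
64°C vs 46°C → primer 1 is higher.

Primer 1, 64°C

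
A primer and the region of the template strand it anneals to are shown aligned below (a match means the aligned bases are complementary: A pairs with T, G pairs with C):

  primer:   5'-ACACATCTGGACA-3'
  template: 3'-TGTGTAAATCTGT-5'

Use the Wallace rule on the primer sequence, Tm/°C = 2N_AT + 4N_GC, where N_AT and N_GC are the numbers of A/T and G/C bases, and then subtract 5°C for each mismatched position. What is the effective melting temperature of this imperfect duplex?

Primer base counts: A=5, T=2, G=2, C=4 → A+T=7, G+C=6
Perfect-match Tm = 2(7) + 4(6) = 14 + 24 = 38°C
Mismatches (positions where the bases are not complementary): 2 (at positions 7, 9)
Effective Tm = 38 − 2×5 = 38 − 10 = 28°C

28°C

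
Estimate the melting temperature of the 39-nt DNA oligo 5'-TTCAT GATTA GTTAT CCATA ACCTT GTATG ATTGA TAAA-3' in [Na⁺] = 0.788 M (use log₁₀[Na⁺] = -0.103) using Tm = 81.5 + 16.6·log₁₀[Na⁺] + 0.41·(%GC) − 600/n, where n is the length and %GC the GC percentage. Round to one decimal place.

74.9°C

Length n = 39. Counting bases: G=5, C=5, A=13, T=16
G+C = 10, so %GC = 10/39 × 100 = 25.641%
Salt term: 16.6 × (-0.103) = -1.71
GC term: 0.41 × 25.641 = 10.513; length term: −600/39 = −15.385
Tm = 81.5 + (-1.71) + 10.513 − 15.385 = 74.918 → 74.9°C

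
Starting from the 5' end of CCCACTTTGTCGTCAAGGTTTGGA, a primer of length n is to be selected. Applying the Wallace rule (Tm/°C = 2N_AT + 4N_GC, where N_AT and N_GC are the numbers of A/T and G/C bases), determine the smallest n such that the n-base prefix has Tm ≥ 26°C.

First 8 bases: CCCACTTT → Tm = 24°C (< 26°C)
First 9 bases: CCCACTTTG → Tm = 28°C (≥ 26°C)
Since every base adds ≥2°C, Tm only increases with n, so the threshold is first crossed at n = 9.

n = 9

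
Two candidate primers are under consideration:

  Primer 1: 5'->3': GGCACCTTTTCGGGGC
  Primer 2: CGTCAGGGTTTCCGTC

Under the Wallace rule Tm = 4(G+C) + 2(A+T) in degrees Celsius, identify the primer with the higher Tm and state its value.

Primer 1: A+T=5, G+C=11 → Tm = 2(5)+4(11) = 54°C
Primer 2: A+T=6, G+C=10 → Tm = 2(6)+4(10) = 52°C
54°C vs 52°C → primer 1 is higher.

Primer 1, 54°C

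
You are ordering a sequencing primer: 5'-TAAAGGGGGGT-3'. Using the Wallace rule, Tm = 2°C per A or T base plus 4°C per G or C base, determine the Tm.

34°C

T=2, C=0, A=3, G=6
AT pairs contribute 5, GC pairs contribute 6.
Tm = 2×5 + 4×6 = 34°C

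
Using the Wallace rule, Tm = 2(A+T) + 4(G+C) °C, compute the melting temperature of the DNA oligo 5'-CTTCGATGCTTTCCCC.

Counting bases: A=1, G=2, T=6, C=7
So N_AT = 7 and N_GC = 9.
Tm = 4·9 + 2·7 = 36 + 14 = 50°C

50°C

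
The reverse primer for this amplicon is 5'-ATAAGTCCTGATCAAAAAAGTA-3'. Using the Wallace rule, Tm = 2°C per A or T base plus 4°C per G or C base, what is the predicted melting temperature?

56°C

Scanning the sequence gives T=5, C=3, G=3, A=11.
So N_AT = 16 and N_GC = 6.
Tm = 4·6 + 2·16 = 24 + 32 = 56°C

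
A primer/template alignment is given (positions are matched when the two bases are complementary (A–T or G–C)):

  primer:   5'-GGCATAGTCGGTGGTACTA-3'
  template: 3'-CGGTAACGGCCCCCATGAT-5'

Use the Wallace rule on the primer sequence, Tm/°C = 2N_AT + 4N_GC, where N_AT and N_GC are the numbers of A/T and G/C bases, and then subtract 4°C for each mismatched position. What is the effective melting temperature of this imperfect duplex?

42°C

Primer base counts: A=4, T=5, G=7, C=3 → A+T=9, G+C=10
Perfect-match Tm = 2(9) + 4(10) = 18 + 40 = 58°C
Mismatches (positions where the bases are not complementary): 4 (at positions 2, 6, 8, 12)
Effective Tm = 58 − 4×4 = 58 − 16 = 42°C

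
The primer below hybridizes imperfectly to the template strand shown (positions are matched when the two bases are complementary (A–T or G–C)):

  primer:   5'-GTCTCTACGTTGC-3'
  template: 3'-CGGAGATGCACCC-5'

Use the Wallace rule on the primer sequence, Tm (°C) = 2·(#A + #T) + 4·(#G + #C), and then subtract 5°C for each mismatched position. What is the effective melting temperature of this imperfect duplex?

25°C

Primer base counts: A=1, T=5, G=3, C=4 → A+T=6, G+C=7
Perfect-match Tm = 2(6) + 4(7) = 12 + 28 = 40°C
Mismatches (positions where the bases are not complementary): 3 (at positions 2, 11, 13)
Effective Tm = 40 − 3×5 = 40 − 15 = 25°C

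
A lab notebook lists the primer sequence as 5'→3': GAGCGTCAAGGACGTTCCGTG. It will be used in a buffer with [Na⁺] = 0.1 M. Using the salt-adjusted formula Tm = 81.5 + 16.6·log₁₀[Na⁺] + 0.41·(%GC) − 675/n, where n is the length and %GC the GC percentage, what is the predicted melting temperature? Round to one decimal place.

58.1°C

Length n = 21. Scanning the sequence gives C=5, A=4, G=8, T=4.
G+C = 13, so %GC = 13/21 × 100 = 61.905%
Salt term: 16.6 × (-1) = -16.6
GC term: 0.41 × 61.905 = 25.381; length term: −675/21 = −32.143
Tm = 81.5 + (-16.6) + 25.381 − 32.143 = 58.138 → 58.1°C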